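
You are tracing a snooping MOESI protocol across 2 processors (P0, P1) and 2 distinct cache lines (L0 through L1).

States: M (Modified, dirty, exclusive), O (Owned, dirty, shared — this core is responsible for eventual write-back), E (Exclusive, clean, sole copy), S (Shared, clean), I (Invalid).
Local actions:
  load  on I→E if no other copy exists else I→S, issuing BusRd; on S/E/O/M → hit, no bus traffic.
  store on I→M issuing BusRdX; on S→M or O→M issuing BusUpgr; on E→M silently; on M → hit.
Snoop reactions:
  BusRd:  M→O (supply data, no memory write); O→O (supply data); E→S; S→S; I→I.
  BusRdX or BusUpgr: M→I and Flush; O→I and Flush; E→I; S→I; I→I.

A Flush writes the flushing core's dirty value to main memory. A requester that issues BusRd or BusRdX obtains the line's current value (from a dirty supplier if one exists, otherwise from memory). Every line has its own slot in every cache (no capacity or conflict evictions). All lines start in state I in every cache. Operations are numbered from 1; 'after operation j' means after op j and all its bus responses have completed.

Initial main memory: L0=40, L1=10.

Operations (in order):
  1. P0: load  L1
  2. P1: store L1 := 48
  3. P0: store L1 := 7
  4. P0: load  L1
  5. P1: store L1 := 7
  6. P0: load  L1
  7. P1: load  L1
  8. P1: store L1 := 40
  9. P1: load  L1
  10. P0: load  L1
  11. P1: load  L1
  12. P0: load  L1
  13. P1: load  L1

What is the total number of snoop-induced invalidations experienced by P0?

  op1 P0: load  L1 → E/I on L1; bus BusRd; mem=10
  op2 P1: store L1 := 48 → I/M on L1; bus BusRdX; mem=10
  op3 P0: store L1 := 7 → M/I on L1; bus BusRdX Flush; mem=48
  op4 P0: load  L1 → M/I on L1; bus (none); mem=48
  op5 P1: store L1 := 7 → I/M on L1; bus BusRdX Flush; mem=7
  op6 P0: load  L1 → S/O on L1; bus BusRd; mem=7
  op7 P1: load  L1 → S/O on L1; bus (none); mem=7
  op8 P1: store L1 := 40 → I/M on L1; bus BusUpgr; mem=7
  op9 P1: load  L1 → I/M on L1; bus (none); mem=7
  op10 P0: load  L1 → S/O on L1; bus BusRd; mem=7
  op11 P1: load  L1 → S/O on L1; bus (none); mem=7
  op12 P0: load  L1 → S/O on L1; bus (none); mem=7
  op13 P1: load  L1 → S/O on L1; bus (none); mem=7

invalidations = 3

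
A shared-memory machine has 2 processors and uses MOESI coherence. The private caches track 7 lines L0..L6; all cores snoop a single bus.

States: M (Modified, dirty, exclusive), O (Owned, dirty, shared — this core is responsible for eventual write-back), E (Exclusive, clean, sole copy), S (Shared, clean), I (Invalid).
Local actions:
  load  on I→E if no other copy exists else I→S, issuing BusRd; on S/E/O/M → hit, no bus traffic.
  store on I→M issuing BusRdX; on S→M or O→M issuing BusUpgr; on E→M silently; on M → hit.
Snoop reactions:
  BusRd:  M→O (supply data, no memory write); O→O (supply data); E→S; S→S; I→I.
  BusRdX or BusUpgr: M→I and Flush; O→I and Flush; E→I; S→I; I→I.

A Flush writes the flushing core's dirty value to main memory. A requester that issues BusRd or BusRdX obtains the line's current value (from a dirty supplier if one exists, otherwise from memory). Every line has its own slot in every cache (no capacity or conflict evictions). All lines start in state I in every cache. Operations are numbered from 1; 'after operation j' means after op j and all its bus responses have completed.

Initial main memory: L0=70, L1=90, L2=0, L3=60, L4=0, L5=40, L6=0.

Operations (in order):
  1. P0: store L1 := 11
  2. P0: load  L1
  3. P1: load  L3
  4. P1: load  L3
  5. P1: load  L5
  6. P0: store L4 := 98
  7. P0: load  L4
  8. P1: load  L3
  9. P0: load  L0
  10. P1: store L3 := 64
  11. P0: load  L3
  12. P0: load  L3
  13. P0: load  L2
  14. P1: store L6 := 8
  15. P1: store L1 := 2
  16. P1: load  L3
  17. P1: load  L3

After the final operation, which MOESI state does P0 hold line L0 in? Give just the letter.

  op1 P0: store L1 := 11 → M/I on L1; bus BusRdX; mem=90
  op2 P0: load  L1 → M/I on L1; bus (none); mem=90
  op3 P1: load  L3 → I/E on L3; bus BusRd; mem=60
  op4 P1: load  L3 → I/E on L3; bus (none); mem=60
  op5 P1: load  L5 → I/E on L5; bus BusRd; mem=40
  op6 P0: store L4 := 98 → M/I on L4; bus BusRdX; mem=0
  op7 P0: load  L4 → M/I on L4; bus (none); mem=0
  op8 P1: load  L3 → I/E on L3; bus (none); mem=60
  op9 P0: load  L0 → E/I on L0; bus BusRd; mem=70
  op10 P1: store L3 := 64 → I/M on L3; bus (none); mem=60
  op11 P0: load  L3 → S/O on L3; bus BusRd; mem=60
  op12 P0: load  L3 → S/O on L3; bus (none); mem=60
  op13 P0: load  L2 → E/I on L2; bus BusRd; mem=0
  op14 P1: store L6 := 8 → I/M on L6; bus BusRdX; mem=0
  op15 P1: store L1 := 2 → I/M on L1; bus BusRdX Flush; mem=11
  op16 P1: load  L3 → S/O on L3; bus (none); mem=60
  op17 P1: load  L3 → S/O on L3; bus (none); mem=60

state = E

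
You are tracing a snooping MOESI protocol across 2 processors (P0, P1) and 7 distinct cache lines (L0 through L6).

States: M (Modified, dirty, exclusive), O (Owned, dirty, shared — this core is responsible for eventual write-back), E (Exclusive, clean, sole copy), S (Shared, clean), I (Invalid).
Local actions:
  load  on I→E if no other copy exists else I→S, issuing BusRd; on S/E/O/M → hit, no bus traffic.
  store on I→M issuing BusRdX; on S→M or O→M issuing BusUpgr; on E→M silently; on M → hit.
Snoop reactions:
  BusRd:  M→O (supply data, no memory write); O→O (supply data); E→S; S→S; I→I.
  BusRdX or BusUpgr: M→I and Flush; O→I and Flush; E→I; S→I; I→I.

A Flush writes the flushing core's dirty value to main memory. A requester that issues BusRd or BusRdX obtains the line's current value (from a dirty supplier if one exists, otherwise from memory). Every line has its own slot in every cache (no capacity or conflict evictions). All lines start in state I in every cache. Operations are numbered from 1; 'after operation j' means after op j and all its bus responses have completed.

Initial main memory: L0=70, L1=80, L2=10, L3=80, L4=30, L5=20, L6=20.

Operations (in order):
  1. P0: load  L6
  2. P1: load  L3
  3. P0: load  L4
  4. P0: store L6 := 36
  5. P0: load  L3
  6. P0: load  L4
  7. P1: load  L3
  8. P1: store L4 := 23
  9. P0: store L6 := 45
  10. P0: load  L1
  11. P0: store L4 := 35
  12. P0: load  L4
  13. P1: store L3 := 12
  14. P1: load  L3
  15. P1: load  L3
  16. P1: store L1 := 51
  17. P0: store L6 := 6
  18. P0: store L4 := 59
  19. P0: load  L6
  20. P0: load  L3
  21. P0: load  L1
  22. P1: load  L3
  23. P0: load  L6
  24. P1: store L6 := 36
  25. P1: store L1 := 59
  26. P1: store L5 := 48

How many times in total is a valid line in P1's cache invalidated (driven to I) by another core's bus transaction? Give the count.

[1] P0: load  L6 | P0:E(20), P1:I | bus: BusRd
[2] P1: load  L3 | P0:I, P1:E(80) | bus: BusRd
[3] P0: load  L4 | P0:E(30), P1:I | bus: BusRd
[4] P0: store L6 := 36 | P0:M(36), P1:I | bus: none
[5] P0: load  L3 | P0:S(80), P1:S(80) | bus: BusRd
[6] P0: load  L4 | P0:E(30), P1:I | bus: none
[7] P1: load  L3 | P0:S(80), P1:S(80) | bus: none
[8] P1: store L4 := 23 | P0:I, P1:M(23) | bus: BusRdX
[9] P0: store L6 := 45 | P0:M(45), P1:I | bus: none
[10] P0: load  L1 | P0:E(80), P1:I | bus: BusRd
[11] P0: store L4 := 35 | P0:M(35), P1:I | bus: BusRdX,Flush
[12] P0: load  L4 | P0:M(35), P1:I | bus: none
[13] P1: store L3 := 12 | P0:I, P1:M(12) | bus: BusUpgr
[14] P1: load  L3 | P0:I, P1:M(12) | bus: none
[15] P1: load  L3 | P0:I, P1:M(12) | bus: none
[16] P1: store L1 := 51 | P0:I, P1:M(51) | bus: BusRdX
[17] P0: store L6 := 6 | P0:M(6), P1:I | bus: none
[18] P0: store L4 := 59 | P0:M(59), P1:I | bus: none
[19] P0: load  L6 | P0:M(6), P1:I | bus: none
[20] P0: load  L3 | P0:S(12), P1:O(12) | bus: BusRd
[21] P0: load  L1 | P0:S(51), P1:O(51) | bus: BusRd
[22] P1: load  L3 | P0:S(12), P1:O(12) | bus: none
[23] P0: load  L6 | P0:M(6), P1:I | bus: none
[24] P1: store L6 := 36 | P0:I, P1:M(36) | bus: BusRdX,Flush
[25] P1: store L1 := 59 | P0:I, P1:M(59) | bus: BusUpgr
[26] P1: store L5 := 48 | P0:I, P1:M(48) | bus: BusRdX

invalidations = 1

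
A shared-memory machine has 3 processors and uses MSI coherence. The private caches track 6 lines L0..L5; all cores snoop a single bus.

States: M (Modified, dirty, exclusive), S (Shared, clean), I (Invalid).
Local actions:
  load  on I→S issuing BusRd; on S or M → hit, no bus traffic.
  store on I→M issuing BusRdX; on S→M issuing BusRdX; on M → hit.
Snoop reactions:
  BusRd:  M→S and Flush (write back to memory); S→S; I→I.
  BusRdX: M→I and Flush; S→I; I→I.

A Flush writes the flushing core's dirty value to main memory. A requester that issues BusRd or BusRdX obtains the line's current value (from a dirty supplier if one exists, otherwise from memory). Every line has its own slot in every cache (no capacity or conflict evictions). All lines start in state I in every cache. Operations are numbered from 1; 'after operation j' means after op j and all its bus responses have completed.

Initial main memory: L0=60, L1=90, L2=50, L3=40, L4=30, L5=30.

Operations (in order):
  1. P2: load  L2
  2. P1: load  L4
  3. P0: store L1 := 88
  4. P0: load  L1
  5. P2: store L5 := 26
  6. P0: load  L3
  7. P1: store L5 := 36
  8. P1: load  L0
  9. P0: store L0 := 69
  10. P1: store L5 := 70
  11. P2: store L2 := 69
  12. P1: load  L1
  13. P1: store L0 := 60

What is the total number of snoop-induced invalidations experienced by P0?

invalidations = 1

  op1 P2: load  L2 → I/I/S on L2; bus BusRd; mem=50
  op2 P1: load  L4 → I/S/I on L4; bus BusRd; mem=30
  op3 P0: store L1 := 88 → M/I/I on L1; bus BusRdX; mem=90
  op4 P0: load  L1 → M/I/I on L1; bus (none); mem=90
  op5 P2: store L5 := 26 → I/I/M on L5; bus BusRdX; mem=30
  op6 P0: load  L3 → S/I/I on L3; bus BusRd; mem=40
  op7 P1: store L5 := 36 → I/M/I on L5; bus BusRdX Flush; mem=26
  op8 P1: load  L0 → I/S/I on L0; bus BusRd; mem=60
  op9 P0: store L0 := 69 → M/I/I on L0; bus BusRdX; mem=60
  op10 P1: store L5 := 70 → I/M/I on L5; bus (none); mem=26
  op11 P2: store L2 := 69 → I/I/M on L2; bus BusRdX; mem=50
  op12 P1: load  L1 → S/S/I on L1; bus BusRd Flush; mem=88
  op13 P1: store L0 := 60 → I/M/I on L0; bus BusRdX Flush; mem=69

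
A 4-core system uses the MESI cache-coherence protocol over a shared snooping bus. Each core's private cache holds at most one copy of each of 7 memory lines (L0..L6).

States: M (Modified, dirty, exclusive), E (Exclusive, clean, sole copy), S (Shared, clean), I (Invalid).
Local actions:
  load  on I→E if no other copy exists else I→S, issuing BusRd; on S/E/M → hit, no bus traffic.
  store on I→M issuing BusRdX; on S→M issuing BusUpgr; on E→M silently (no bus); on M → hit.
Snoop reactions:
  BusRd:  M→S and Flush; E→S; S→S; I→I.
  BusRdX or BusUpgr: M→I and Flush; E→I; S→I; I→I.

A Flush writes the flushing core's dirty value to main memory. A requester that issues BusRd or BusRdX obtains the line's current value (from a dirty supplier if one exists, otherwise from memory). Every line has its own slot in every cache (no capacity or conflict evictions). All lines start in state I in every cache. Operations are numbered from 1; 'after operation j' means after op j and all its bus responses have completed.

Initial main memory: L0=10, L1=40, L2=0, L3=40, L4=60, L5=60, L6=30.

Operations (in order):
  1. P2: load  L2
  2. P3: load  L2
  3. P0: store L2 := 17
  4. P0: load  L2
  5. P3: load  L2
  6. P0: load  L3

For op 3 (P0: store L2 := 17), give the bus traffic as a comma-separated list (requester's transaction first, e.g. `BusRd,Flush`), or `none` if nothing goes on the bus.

  op1 P2: load  L2 → I/I/E/I on L2; bus BusRd; mem=0
  op2 P3: load  L2 → I/I/S/S on L2; bus BusRd; mem=0
  op3 P0: store L2 := 17 → M/I/I/I on L2; bus BusRdX; mem=0
  op4 P0: load  L2 → M/I/I/I on L2; bus (none); mem=0
  op5 P3: load  L2 → S/I/I/S on L2; bus BusRd Flush; mem=17
  op6 P0: load  L3 → E/I/I/I on L3; bus BusRd; mem=40

bus = BusRdX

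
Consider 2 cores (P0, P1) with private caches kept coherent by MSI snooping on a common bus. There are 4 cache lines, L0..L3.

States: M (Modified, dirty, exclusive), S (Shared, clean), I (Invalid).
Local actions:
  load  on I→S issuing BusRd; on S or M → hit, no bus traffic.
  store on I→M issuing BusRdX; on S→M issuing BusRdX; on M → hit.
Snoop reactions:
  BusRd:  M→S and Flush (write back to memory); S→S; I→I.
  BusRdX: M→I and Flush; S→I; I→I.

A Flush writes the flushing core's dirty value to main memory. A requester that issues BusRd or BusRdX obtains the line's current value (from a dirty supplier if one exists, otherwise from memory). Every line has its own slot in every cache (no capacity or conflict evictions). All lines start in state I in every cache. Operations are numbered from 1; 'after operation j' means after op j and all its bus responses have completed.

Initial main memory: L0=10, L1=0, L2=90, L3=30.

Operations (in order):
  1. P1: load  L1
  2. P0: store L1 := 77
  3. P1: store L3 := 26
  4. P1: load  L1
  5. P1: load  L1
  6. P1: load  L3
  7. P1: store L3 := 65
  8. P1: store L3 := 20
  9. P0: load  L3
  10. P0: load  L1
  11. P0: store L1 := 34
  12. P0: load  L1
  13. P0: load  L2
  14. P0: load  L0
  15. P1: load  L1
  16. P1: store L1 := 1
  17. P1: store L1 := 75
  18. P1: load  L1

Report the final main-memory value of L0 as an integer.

1. P1: load  L1  bus=[BusRd]  L1: P0=I P1=S  mem[L1]=0
2. P0: store L1 := 77  bus=[BusRdX]  L1: P0=M P1=I  mem[L1]=0
3. P1: store L3 := 26  bus=[BusRdX]  L3: P0=I P1=M  mem[L3]=30
4. P1: load  L1  bus=[BusRd,Flush]  L1: P0=S P1=S  mem[L1]=77
5. P1: load  L1  bus=[-]  L1: P0=S P1=S  mem[L1]=77
6. P1: load  L3  bus=[-]  L3: P0=I P1=M  mem[L3]=30
7. P1: store L3 := 65  bus=[-]  L3: P0=I P1=M  mem[L3]=30
8. P1: store L3 := 20  bus=[-]  L3: P0=I P1=M  mem[L3]=30
9. P0: load  L3  bus=[BusRd,Flush]  L3: P0=S P1=S  mem[L3]=20
10. P0: load  L1  bus=[-]  L1: P0=S P1=S  mem[L1]=77
11. P0: store L1 := 34  bus=[BusRdX]  L1: P0=M P1=I  mem[L1]=77
12. P0: load  L1  bus=[-]  L1: P0=M P1=I  mem[L1]=77
13. P0: load  L2  bus=[BusRd]  L2: P0=S P1=I  mem[L2]=90
14. P0: load  L0  bus=[BusRd]  L0: P0=S P1=I  mem[L0]=10
15. P1: load  L1  bus=[BusRd,Flush]  L1: P0=S P1=S  mem[L1]=34
16. P1: store L1 := 1  bus=[BusRdX]  L1: P0=I P1=M  mem[L1]=34
17. P1: store L1 := 75  bus=[-]  L1: P0=I P1=M  mem[L1]=34
18. P1: load  L1  bus=[-]  L1: P0=I P1=M  mem[L1]=34

memory[L0] = 10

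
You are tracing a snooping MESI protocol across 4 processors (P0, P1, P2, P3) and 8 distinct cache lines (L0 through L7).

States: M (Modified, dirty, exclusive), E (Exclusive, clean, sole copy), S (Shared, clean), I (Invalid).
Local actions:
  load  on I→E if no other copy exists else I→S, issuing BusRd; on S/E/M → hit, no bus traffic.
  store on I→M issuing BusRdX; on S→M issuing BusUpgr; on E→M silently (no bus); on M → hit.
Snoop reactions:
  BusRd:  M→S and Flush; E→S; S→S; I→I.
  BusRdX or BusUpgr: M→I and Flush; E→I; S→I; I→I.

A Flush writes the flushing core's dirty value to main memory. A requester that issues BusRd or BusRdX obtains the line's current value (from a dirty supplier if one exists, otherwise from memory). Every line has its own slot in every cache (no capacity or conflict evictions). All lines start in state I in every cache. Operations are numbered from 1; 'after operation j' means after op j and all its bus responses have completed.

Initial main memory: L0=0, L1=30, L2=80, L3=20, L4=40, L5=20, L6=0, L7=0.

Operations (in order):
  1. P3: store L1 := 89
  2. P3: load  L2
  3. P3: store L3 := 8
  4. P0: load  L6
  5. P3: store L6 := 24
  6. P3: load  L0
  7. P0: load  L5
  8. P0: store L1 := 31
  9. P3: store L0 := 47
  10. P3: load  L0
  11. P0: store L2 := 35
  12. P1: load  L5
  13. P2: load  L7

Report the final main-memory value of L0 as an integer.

  op1 P3: store L1 := 89 → I/I/I/M on L1; bus BusRdX; mem=30
  op2 P3: load  L2 → I/I/I/E on L2; bus BusRd; mem=80
  op3 P3: store L3 := 8 → I/I/I/M on L3; bus BusRdX; mem=20
  op4 P0: load  L6 → E/I/I/I on L6; bus BusRd; mem=0
  op5 P3: store L6 := 24 → I/I/I/M on L6; bus BusRdX; mem=0
  op6 P3: load  L0 → I/I/I/E on L0; bus BusRd; mem=0
  op7 P0: load  L5 → E/I/I/I on L5; bus BusRd; mem=20
  op8 P0: store L1 := 31 → M/I/I/I on L1; bus BusRdX Flush; mem=89
  op9 P3: store L0 := 47 → I/I/I/M on L0; bus (none); mem=0
  op10 P3: load  L0 → I/I/I/M on L0; bus (none); mem=0
  op11 P0: store L2 := 35 → M/I/I/I on L2; bus BusRdX; mem=80
  op12 P1: load  L5 → S/S/I/I on L5; bus BusRd; mem=20
  op13 P2: load  L7 → I/I/E/I on L7; bus BusRd; mem=0

memory[L0] = 0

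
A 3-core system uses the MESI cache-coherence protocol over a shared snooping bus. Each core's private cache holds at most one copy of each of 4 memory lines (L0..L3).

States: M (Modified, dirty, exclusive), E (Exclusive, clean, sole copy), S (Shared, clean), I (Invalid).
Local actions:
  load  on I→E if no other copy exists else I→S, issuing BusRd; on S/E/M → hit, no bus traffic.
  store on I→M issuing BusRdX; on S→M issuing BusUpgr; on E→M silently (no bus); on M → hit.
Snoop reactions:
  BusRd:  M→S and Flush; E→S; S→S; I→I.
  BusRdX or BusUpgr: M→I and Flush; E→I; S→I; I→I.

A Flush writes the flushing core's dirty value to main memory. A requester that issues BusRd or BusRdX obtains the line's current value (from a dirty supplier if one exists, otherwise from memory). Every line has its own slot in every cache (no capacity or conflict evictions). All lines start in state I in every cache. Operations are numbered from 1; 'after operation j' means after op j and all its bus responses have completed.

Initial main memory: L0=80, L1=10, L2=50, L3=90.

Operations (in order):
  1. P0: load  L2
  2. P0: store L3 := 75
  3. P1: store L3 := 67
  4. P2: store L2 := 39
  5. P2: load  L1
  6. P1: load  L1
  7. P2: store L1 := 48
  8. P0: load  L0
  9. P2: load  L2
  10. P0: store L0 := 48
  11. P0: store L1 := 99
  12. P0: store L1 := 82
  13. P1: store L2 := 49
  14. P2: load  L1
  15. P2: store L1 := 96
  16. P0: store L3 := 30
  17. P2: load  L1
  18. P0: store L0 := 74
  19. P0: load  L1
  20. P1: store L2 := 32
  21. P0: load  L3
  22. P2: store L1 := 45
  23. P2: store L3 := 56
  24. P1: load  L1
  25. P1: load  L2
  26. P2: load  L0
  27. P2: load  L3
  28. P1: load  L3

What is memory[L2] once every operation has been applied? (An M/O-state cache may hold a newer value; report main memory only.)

  op1 P0: load  L2 → E/I/I on L2; bus BusRd; mem=50
  op2 P0: store L3 := 75 → M/I/I on L3; bus BusRdX; mem=90
  op3 P1: store L3 := 67 → I/M/I on L3; bus BusRdX Flush; mem=75
  op4 P2: store L2 := 39 → I/I/M on L2; bus BusRdX; mem=50
  op5 P2: load  L1 → I/I/E on L1; bus BusRd; mem=10
  op6 P1: load  L1 → I/S/S on L1; bus BusRd; mem=10
  op7 P2: store L1 := 48 → I/I/M on L1; bus BusUpgr; mem=10
  op8 P0: load  L0 → E/I/I on L0; bus BusRd; mem=80
  op9 P2: load  L2 → I/I/M on L2; bus (none); mem=50
  op10 P0: store L0 := 48 → M/I/I on L0; bus (none); mem=80
  op11 P0: store L1 := 99 → M/I/I on L1; bus BusRdX Flush; mem=48
  op12 P0: store L1 := 82 → M/I/I on L1; bus (none); mem=48
  op13 P1: store L2 := 49 → I/M/I on L2; bus BusRdX Flush; mem=39
  op14 P2: load  L1 → S/I/S on L1; bus BusRd Flush; mem=82
  op15 P2: store L1 := 96 → I/I/M on L1; bus BusUpgr; mem=82
  op16 P0: store L3 := 30 → M/I/I on L3; bus BusRdX Flush; mem=67
  op17 P2: load  L1 → I/I/M on L1; bus (none); mem=82
  op18 P0: store L0 := 74 → M/I/I on L0; bus (none); mem=80
  op19 P0: load  L1 → S/I/S on L1; bus BusRd Flush; mem=96
  op20 P1: store L2 := 32 → I/M/I on L2; bus (none); mem=39
  op21 P0: load  L3 → M/I/I on L3; bus (none); mem=67
  op22 P2: store L1 := 45 → I/I/M on L1; bus BusUpgr; mem=96
  op23 P2: store L3 := 56 → I/I/M on L3; bus BusRdX Flush; mem=30
  op24 P1: load  L1 → I/S/S on L1; bus BusRd Flush; mem=45
  op25 P1: load  L2 → I/M/I on L2; bus (none); mem=39
  op26 P2: load  L0 → S/I/S on L0; bus BusRd Flush; mem=74
  op27 P2: load  L3 → I/I/M on L3; bus (none); mem=30
  op28 P1: load  L3 → I/S/S on L3; bus BusRd Flush; mem=56

memory[L2] = 39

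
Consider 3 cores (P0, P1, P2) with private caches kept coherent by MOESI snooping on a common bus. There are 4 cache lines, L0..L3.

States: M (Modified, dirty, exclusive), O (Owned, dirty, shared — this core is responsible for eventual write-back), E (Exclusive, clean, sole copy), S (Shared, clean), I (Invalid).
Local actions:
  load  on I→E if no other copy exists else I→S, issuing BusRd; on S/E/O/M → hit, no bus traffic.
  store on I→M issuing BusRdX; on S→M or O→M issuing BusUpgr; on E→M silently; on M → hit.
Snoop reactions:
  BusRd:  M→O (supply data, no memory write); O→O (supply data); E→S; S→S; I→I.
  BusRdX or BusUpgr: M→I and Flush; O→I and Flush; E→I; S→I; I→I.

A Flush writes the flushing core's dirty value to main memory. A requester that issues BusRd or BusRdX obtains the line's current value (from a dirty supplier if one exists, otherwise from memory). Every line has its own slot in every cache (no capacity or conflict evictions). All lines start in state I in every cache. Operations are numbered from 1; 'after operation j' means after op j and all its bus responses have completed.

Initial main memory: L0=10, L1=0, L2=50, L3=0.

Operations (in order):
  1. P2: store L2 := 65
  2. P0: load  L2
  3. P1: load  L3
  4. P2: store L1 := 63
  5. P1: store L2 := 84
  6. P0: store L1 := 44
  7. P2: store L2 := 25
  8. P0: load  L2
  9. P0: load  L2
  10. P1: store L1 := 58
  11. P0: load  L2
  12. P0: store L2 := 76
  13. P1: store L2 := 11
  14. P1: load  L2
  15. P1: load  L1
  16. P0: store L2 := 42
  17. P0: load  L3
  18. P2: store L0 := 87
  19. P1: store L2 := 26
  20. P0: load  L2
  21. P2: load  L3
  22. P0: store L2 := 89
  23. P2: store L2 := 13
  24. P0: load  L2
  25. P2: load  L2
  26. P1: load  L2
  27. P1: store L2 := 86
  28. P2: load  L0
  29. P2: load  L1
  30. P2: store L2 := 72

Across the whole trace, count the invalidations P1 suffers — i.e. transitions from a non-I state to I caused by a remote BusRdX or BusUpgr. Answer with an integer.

invalidations = 4

step 1: P2: store L2 := 65  ⟶  IIM  (L2)  txn=BusRdX  M[L2]=50
step 2: P0: load  L2  ⟶  SIO  (L2)  txn=BusRd  M[L2]=50
step 3: P1: load  L3  ⟶  IEI  (L3)  txn=BusRd  M[L3]=0
step 4: P2: store L1 := 63  ⟶  IIM  (L1)  txn=BusRdX  M[L1]=0
step 5: P1: store L2 := 84  ⟶  IMI  (L2)  txn=BusRdX+Flush  M[L2]=65
step 6: P0: store L1 := 44  ⟶  MII  (L1)  txn=BusRdX+Flush  M[L1]=63
step 7: P2: store L2 := 25  ⟶  IIM  (L2)  txn=BusRdX+Flush  M[L2]=84
step 8: P0: load  L2  ⟶  SIO  (L2)  txn=BusRd  M[L2]=84
step 9: P0: load  L2  ⟶  SIO  (L2)  txn=∅  M[L2]=84
step 10: P1: store L1 := 58  ⟶  IMI  (L1)  txn=BusRdX+Flush  M[L1]=44
step 11: P0: load  L2  ⟶  SIO  (L2)  txn=∅  M[L2]=84
step 12: P0: store L2 := 76  ⟶  MII  (L2)  txn=BusUpgr+Flush  M[L2]=25
step 13: P1: store L2 := 11  ⟶  IMI  (L2)  txn=BusRdX+Flush  M[L2]=76
step 14: P1: load  L2  ⟶  IMI  (L2)  txn=∅  M[L2]=76
step 15: P1: load  L1  ⟶  IMI  (L1)  txn=∅  M[L1]=44
step 16: P0: store L2 := 42  ⟶  MII  (L2)  txn=BusRdX+Flush  M[L2]=11
step 17: P0: load  L3  ⟶  SSI  (L3)  txn=BusRd  M[L3]=0
step 18: P2: store L0 := 87  ⟶  IIM  (L0)  txn=BusRdX  M[L0]=10
step 19: P1: store L2 := 26  ⟶  IMI  (L2)  txn=BusRdX+Flush  M[L2]=42
step 20: P0: load  L2  ⟶  SOI  (L2)  txn=BusRd  M[L2]=42
step 21: P2: load  L3  ⟶  SSS  (L3)  txn=BusRd  M[L3]=0
step 22: P0: store L2 := 89  ⟶  MII  (L2)  txn=BusUpgr+Flush  M[L2]=26
step 23: P2: store L2 := 13  ⟶  IIM  (L2)  txn=BusRdX+Flush  M[L2]=89
step 24: P0: load  L2  ⟶  SIO  (L2)  txn=BusRd  M[L2]=89
step 25: P2: load  L2  ⟶  SIO  (L2)  txn=∅  M[L2]=89
step 26: P1: load  L2  ⟶  SSO  (L2)  txn=BusRd  M[L2]=89
step 27: P1: store L2 := 86  ⟶  IMI  (L2)  txn=BusUpgr+Flush  M[L2]=13
step 28: P2: load  L0  ⟶  IIM  (L0)  txn=∅  M[L0]=10
step 29: P2: load  L1  ⟶  IOS  (L1)  txn=BusRd  M[L1]=44
step 30: P2: store L2 := 72  ⟶  IIM  (L2)  txn=BusRdX+Flush  M[L2]=86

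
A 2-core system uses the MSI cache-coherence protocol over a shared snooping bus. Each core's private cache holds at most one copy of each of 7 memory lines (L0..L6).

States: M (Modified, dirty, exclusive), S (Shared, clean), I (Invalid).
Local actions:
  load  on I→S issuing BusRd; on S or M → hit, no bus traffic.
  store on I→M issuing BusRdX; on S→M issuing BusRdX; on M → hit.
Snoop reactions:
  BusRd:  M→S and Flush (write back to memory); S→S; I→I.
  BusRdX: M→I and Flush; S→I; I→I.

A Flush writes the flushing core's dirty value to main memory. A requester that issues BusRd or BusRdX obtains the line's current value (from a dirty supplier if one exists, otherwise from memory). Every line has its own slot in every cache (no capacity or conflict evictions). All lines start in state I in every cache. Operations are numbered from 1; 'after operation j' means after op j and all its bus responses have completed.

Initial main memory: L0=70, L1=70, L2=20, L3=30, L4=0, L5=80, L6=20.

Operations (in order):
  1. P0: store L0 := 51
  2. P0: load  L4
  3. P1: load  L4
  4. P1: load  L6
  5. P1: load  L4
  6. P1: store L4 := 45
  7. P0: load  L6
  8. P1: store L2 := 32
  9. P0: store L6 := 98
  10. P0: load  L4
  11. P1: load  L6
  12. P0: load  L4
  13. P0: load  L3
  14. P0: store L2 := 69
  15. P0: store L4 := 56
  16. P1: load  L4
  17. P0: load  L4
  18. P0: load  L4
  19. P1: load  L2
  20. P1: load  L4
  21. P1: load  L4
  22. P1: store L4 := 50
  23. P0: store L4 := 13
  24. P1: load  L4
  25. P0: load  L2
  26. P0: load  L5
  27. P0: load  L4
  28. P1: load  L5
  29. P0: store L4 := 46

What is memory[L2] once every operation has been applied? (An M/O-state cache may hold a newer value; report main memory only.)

memory[L2] = 69

  op1 P0: store L0 := 51 → M/I on L0; bus BusRdX; mem=70
  op2 P0: load  L4 → S/I on L4; bus BusRd; mem=0
  op3 P1: load  L4 → S/S on L4; bus BusRd; mem=0
  op4 P1: load  L6 → I/S on L6; bus BusRd; mem=20
  op5 P1: load  L4 → S/S on L4; bus (none); mem=0
  op6 P1: store L4 := 45 → I/M on L4; bus BusRdX; mem=0
  op7 P0: load  L6 → S/S on L6; bus BusRd; mem=20
  op8 P1: store L2 := 32 → I/M on L2; bus BusRdX; mem=20
  op9 P0: store L6 := 98 → M/I on L6; bus BusRdX; mem=20
  op10 P0: load  L4 → S/S on L4; bus BusRd Flush; mem=45
  op11 P1: load  L6 → S/S on L6; bus BusRd Flush; mem=98
  op12 P0: load  L4 → S/S on L4; bus (none); mem=45
  op13 P0: load  L3 → S/I on L3; bus BusRd; mem=30
  op14 P0: store L2 := 69 → M/I on L2; bus BusRdX Flush; mem=32
  op15 P0: store L4 := 56 → M/I on L4; bus BusRdX; mem=45
  op16 P1: load  L4 → S/S on L4; bus BusRd Flush; mem=56
  op17 P0: load  L4 → S/S on L4; bus (none); mem=56
  op18 P0: load  L4 → S/S on L4; bus (none); mem=56
  op19 P1: load  L2 → S/S on L2; bus BusRd Flush; mem=69
  op20 P1: load  L4 → S/S on L4; bus (none); mem=56
  op21 P1: load  L4 → S/S on L4; bus (none); mem=56
  op22 P1: store L4 := 50 → I/M on L4; bus BusRdX; mem=56
  op23 P0: store L4 := 13 → M/I on L4; bus BusRdX Flush; mem=50
  op24 P1: load  L4 → S/S on L4; bus BusRd Flush; mem=13
  op25 P0: load  L2 → S/S on L2; bus (none); mem=69
  op26 P0: load  L5 → S/I on L5; bus BusRd; mem=80
  op27 P0: load  L4 → S/S on L4; bus (none); mem=13
  op28 P1: load  L5 → S/S on L5; bus BusRd; mem=80
  op29 P0: store L4 := 46 → M/I on L4; bus BusRdX; mem=13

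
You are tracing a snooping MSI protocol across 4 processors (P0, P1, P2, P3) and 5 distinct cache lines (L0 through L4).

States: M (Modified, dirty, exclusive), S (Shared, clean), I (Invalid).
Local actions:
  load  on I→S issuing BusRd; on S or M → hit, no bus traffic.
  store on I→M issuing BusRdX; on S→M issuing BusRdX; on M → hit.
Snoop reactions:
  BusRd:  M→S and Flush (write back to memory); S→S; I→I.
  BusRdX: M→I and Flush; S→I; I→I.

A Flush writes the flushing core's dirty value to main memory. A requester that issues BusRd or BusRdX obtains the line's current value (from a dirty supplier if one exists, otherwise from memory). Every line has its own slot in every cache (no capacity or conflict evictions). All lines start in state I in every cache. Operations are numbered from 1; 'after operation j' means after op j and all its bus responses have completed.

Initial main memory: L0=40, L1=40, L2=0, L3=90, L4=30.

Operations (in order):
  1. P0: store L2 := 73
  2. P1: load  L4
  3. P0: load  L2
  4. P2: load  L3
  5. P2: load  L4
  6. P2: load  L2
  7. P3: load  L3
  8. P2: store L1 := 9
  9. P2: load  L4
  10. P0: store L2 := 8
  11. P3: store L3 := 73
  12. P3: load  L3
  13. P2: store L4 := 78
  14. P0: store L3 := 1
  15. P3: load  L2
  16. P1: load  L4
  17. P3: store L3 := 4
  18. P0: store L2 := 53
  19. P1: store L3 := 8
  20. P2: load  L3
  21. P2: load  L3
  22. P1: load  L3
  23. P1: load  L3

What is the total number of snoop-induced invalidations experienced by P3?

1. P0: store L2 := 73  bus=[BusRdX]  L2: P0=M P1=I P2=I P3=I  mem[L2]=0
2. P1: load  L4  bus=[BusRd]  L4: P0=I P1=S P2=I P3=I  mem[L4]=30
3. P0: load  L2  bus=[-]  L2: P0=M P1=I P2=I P3=I  mem[L2]=0
4. P2: load  L3  bus=[BusRd]  L3: P0=I P1=I P2=S P3=I  mem[L3]=90
5. P2: load  L4  bus=[BusRd]  L4: P0=I P1=S P2=S P3=I  mem[L4]=30
6. P2: load  L2  bus=[BusRd,Flush]  L2: P0=S P1=I P2=S P3=I  mem[L2]=73
7. P3: load  L3  bus=[BusRd]  L3: P0=I P1=I P2=S P3=S  mem[L3]=90
8. P2: store L1 := 9  bus=[BusRdX]  L1: P0=I P1=I P2=M P3=I  mem[L1]=40
9. P2: load  L4  bus=[-]  L4: P0=I P1=S P2=S P3=I  mem[L4]=30
10. P0: store L2 := 8  bus=[BusRdX]  L2: P0=M P1=I P2=I P3=I  mem[L2]=73
11. P3: store L3 := 73  bus=[BusRdX]  L3: P0=I P1=I P2=I P3=M  mem[L3]=90
12. P3: load  L3  bus=[-]  L3: P0=I P1=I P2=I P3=M  mem[L3]=90
13. P2: store L4 := 78  bus=[BusRdX]  L4: P0=I P1=I P2=M P3=I  mem[L4]=30
14. P0: store L3 := 1  bus=[BusRdX,Flush]  L3: P0=M P1=I P2=I P3=I  mem[L3]=73
15. P3: load  L2  bus=[BusRd,Flush]  L2: P0=S P1=I P2=I P3=S  mem[L2]=8
16. P1: load  L4  bus=[BusRd,Flush]  L4: P0=I P1=S P2=S P3=I  mem[L4]=78
17. P3: store L3 := 4  bus=[BusRdX,Flush]  L3: P0=I P1=I P2=I P3=M  mem[L3]=1
18. P0: store L2 := 53  bus=[BusRdX]  L2: P0=M P1=I P2=I P3=I  mem[L2]=8
19. P1: store L3 := 8  bus=[BusRdX,Flush]  L3: P0=I P1=M P2=I P3=I  mem[L3]=4
20. P2: load  L3  bus=[BusRd,Flush]  L3: P0=I P1=S P2=S P3=I  mem[L3]=8
21. P2: load  L3  bus=[-]  L3: P0=I P1=S P2=S P3=I  mem[L3]=8
22. P1: load  L3  bus=[-]  L3: P0=I P1=S P2=S P3=I  mem[L3]=8
23. P1: load  L3  bus=[-]  L3: P0=I P1=S P2=S P3=I  mem[L3]=8

invalidations = 3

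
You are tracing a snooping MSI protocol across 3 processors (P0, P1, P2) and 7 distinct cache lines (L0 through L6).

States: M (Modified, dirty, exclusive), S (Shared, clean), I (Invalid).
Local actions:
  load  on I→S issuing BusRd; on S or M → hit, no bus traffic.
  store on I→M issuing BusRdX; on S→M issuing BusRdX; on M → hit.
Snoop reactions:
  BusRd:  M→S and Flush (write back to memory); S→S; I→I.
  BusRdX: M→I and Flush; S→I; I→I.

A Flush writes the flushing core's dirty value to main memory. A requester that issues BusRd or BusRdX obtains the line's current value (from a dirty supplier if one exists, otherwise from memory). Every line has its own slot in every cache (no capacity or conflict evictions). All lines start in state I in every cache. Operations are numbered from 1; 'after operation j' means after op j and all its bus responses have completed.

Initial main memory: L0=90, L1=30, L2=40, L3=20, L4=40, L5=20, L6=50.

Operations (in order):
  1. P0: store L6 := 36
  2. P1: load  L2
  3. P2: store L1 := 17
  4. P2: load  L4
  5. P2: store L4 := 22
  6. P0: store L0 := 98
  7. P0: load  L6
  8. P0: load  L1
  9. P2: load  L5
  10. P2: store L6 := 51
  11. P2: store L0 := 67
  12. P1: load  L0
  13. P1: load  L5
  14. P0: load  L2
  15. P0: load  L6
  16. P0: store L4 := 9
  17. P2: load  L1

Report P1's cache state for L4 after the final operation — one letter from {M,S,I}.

step 1: P0: store L6 := 36  ⟶  MII  (L6)  txn=BusRdX  M[L6]=50
step 2: P1: load  L2  ⟶  ISI  (L2)  txn=BusRd  M[L2]=40
step 3: P2: store L1 := 17  ⟶  IIM  (L1)  txn=BusRdX  M[L1]=30
step 4: P2: load  L4  ⟶  IIS  (L4)  txn=BusRd  M[L4]=40
step 5: P2: store L4 := 22  ⟶  IIM  (L4)  txn=BusRdX  M[L4]=40
step 6: P0: store L0 := 98  ⟶  MII  (L0)  txn=BusRdX  M[L0]=90
step 7: P0: load  L6  ⟶  MII  (L6)  txn=∅  M[L6]=50
step 8: P0: load  L1  ⟶  SIS  (L1)  txn=BusRd+Flush  M[L1]=17
step 9: P2: load  L5  ⟶  IIS  (L5)  txn=BusRd  M[L5]=20
step 10: P2: store L6 := 51  ⟶  IIM  (L6)  txn=BusRdX+Flush  M[L6]=36
step 11: P2: store L0 := 67  ⟶  IIM  (L0)  txn=BusRdX+Flush  M[L0]=98
step 12: P1: load  L0  ⟶  ISS  (L0)  txn=BusRd+Flush  M[L0]=67
step 13: P1: load  L5  ⟶  ISS  (L5)  txn=BusRd  M[L5]=20
step 14: P0: load  L2  ⟶  SSI  (L2)  txn=BusRd  M[L2]=40
step 15: P0: load  L6  ⟶  SIS  (L6)  txn=BusRd+Flush  M[L6]=51
step 16: P0: store L4 := 9  ⟶  MII  (L4)  txn=BusRdX+Flush  M[L4]=22
step 17: P2: load  L1  ⟶  SIS  (L1)  txn=∅  M[L1]=17

state = I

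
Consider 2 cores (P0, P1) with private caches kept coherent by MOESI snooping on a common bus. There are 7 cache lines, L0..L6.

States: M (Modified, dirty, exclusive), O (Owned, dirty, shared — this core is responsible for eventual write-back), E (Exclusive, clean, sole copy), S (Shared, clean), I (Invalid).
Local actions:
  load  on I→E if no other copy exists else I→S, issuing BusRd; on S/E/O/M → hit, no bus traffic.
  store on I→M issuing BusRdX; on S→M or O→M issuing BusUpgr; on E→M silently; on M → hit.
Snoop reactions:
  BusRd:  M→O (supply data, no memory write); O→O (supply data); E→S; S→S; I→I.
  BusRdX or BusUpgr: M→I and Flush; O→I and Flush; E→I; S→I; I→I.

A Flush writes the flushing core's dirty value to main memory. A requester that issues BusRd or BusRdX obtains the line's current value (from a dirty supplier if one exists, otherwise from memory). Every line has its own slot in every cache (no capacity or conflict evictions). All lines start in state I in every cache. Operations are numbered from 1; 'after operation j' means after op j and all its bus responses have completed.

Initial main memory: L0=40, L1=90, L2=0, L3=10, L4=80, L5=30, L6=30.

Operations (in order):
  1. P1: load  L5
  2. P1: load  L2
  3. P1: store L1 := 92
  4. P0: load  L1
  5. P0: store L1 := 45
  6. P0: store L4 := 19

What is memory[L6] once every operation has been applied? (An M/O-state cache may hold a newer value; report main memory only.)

1. P1: load  L5  bus=[BusRd]  L5: P0=I P1=E  mem[L5]=30
2. P1: load  L2  bus=[BusRd]  L2: P0=I P1=E  mem[L2]=0
3. P1: store L1 := 92  bus=[BusRdX]  L1: P0=I P1=M  mem[L1]=90
4. P0: load  L1  bus=[BusRd]  L1: P0=S P1=O  mem[L1]=90
5. P0: store L1 := 45  bus=[BusUpgr,Flush]  L1: P0=M P1=I  mem[L1]=92
6. P0: store L4 := 19  bus=[BusRdX]  L4: P0=M P1=I  mem[L4]=80

memory[L6] = 30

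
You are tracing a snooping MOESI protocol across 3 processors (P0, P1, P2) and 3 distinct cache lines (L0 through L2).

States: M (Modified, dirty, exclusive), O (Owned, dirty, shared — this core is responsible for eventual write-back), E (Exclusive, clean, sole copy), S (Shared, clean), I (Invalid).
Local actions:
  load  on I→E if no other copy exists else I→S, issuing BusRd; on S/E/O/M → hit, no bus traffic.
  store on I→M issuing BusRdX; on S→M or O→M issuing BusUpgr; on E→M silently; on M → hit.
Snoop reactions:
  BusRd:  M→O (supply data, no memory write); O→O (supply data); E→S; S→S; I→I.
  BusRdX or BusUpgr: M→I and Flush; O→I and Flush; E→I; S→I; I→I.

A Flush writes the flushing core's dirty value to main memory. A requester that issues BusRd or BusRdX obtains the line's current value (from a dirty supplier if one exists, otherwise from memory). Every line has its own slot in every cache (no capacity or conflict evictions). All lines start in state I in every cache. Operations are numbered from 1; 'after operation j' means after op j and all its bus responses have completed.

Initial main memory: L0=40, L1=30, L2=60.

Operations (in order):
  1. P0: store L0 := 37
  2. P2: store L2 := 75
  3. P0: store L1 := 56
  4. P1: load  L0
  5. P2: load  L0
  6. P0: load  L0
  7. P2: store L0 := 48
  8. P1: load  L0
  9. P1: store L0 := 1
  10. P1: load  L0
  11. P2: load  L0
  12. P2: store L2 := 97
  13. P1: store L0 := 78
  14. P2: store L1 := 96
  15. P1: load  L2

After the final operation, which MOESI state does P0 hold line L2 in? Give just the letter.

state = I

  op1 P0: store L0 := 37 → M/I/I on L0; bus BusRdX; mem=40
  op2 P2: store L2 := 75 → I/I/M on L2; bus BusRdX; mem=60
  op3 P0: store L1 := 56 → M/I/I on L1; bus BusRdX; mem=30
  op4 P1: load  L0 → O/S/I on L0; bus BusRd; mem=40
  op5 P2: load  L0 → O/S/S on L0; bus BusRd; mem=40
  op6 P0: load  L0 → O/S/S on L0; bus (none); mem=40
  op7 P2: store L0 := 48 → I/I/M on L0; bus BusUpgr Flush; mem=37
  op8 P1: load  L0 → I/S/O on L0; bus BusRd; mem=37
  op9 P1: store L0 := 1 → I/M/I on L0; bus BusUpgr Flush; mem=48
  op10 P1: load  L0 → I/M/I on L0; bus (none); mem=48
  op11 P2: load  L0 → I/O/S on L0; bus BusRd; mem=48
  op12 P2: store L2 := 97 → I/I/M on L2; bus (none); mem=60
  op13 P1: store L0 := 78 → I/M/I on L0; bus BusUpgr; mem=48
  op14 P2: store L1 := 96 → I/I/M on L1; bus BusRdX Flush; mem=56
  op15 P1: load  L2 → I/S/O on L2; bus BusRd; mem=60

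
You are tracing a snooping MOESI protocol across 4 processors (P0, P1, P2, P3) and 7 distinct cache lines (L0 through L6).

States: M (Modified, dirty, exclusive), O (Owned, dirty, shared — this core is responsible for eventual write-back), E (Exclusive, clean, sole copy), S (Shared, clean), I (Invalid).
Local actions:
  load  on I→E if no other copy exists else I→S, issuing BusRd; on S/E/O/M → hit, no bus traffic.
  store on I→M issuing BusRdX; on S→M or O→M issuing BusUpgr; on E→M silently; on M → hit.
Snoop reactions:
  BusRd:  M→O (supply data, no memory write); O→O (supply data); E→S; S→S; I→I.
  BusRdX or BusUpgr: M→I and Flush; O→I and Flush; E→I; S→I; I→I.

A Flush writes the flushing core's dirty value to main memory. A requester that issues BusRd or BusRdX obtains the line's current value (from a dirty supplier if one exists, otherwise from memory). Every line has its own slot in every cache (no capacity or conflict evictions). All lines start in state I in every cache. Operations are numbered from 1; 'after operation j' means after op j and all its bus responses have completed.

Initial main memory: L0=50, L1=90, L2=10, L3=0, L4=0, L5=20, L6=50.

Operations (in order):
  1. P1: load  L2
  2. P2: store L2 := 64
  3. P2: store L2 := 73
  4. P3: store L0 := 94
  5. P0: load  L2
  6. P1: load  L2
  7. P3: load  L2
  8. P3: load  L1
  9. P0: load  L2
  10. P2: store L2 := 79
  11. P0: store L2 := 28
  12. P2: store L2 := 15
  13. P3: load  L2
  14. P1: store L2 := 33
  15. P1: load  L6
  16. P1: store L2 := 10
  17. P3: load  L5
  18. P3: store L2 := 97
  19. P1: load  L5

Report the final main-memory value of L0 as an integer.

  op1 P1: load  L2 → I/E/I/I on L2; bus BusRd; mem=10
  op2 P2: store L2 := 64 → I/I/M/I on L2; bus BusRdX; mem=10
  op3 P2: store L2 := 73 → I/I/M/I on L2; bus (none); mem=10
  op4 P3: store L0 := 94 → I/I/I/M on L0; bus BusRdX; mem=50
  op5 P0: load  L2 → S/I/O/I on L2; bus BusRd; mem=10
  op6 P1: load  L2 → S/S/O/I on L2; bus BusRd; mem=10
  op7 P3: load  L2 → S/S/O/S on L2; bus BusRd; mem=10
  op8 P3: load  L1 → I/I/I/E on L1; bus BusRd; mem=90
  op9 P0: load  L2 → S/S/O/S on L2; bus (none); mem=10
  op10 P2: store L2 := 79 → I/I/M/I on L2; bus BusUpgr; mem=10
  op11 P0: store L2 := 28 → M/I/I/I on L2; bus BusRdX Flush; mem=79
  op12 P2: store L2 := 15 → I/I/M/I on L2; bus BusRdX Flush; mem=28
  op13 P3: load  L2 → I/I/O/S on L2; bus BusRd; mem=28
  op14 P1: store L2 := 33 → I/M/I/I on L2; bus BusRdX Flush; mem=15
  op15 P1: load  L6 → I/E/I/I on L6; bus BusRd; mem=50
  op16 P1: store L2 := 10 → I/M/I/I on L2; bus (none); mem=15
  op17 P3: load  L5 → I/I/I/E on L5; bus BusRd; mem=20
  op18 P3: store L2 := 97 → I/I/I/M on L2; bus BusRdX Flush; mem=10
  op19 P1: load  L5 → I/S/I/S on L5; bus BusRd; mem=20

memory[L0] = 50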